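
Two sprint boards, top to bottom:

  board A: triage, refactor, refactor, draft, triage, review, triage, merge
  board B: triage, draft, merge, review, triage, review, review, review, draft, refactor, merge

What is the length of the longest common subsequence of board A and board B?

Pick triage [1,1] → draft [4,2] → triage [5,5] → review [6,8] → merge [8,11]; all 5 tasks appear in both, in order. dp[8][11] = 5 confirms this is the maximum.

5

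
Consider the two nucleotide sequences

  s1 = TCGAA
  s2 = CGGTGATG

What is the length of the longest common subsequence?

One common subsequence of length 3: T (s1 #1, s2 #4), G (s1 #3, s2 #5), A (s1 #4, s2 #6). dp[5][8] = 3 confirms this is the maximum.

3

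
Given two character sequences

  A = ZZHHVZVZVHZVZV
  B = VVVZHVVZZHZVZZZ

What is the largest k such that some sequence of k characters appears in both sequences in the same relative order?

9

Taking Z [2,4], then H [3,5], then V [5,7], then Z [6,8], then Z [8,9], then H [10,10], then Z [11,11], then V [12,12], then Z [13,15] gives a common subsequence of length 9. dp[14][15] = 9 confirms this is the maximum.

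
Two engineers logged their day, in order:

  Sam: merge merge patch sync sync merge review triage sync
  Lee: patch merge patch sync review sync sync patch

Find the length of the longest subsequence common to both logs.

5

Match merge [2,2]; then patch [3,3]; then sync [4,4]; then sync [5,6]; then sync [9,7] — 5 tasks in the same relative order in both. Since dp[9][8] = 5, nothing longer is possible.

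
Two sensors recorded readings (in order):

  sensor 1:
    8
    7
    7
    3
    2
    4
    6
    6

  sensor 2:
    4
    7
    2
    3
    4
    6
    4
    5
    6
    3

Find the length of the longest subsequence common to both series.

One common subsequence of length 5: 7 at sensor 1[2]=sensor 2[2] → 3 at sensor 1[4]=sensor 2[4] → 4 at sensor 1[6]=sensor 2[5] → 6 at sensor 1[7]=sensor 2[6] → 6 at sensor 1[8]=sensor 2[9]. Since dp[8][10] = 5, nothing longer is possible.

5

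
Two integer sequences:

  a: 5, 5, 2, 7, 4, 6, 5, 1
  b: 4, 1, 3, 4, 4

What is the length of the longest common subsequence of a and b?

Let dp[i][j] be the LCS length of the first i values of a and the first j values of b. dp[i][j] = dp[i-1][j-1]+1 when the i-th and j-th values match, else max(dp[i-1][j], dp[i][j-1]).
    ·  4  1  3  4  4
 ·  0  0  0  0  0  0
 5  0  0  0  0  0  0
 5  0  0  0  0  0  0
 2  0  0  0  0  0  0
 7  0  0  0  0  0  0
 4  0  1  1  1  1  1
 6  0  1  1  1  1  1
 5  0  1  1  1  1  1
 1  0  1  2  2  2  2
dp[8][5] = 2. One LCS (by backtracking along matches): 4, 1.

2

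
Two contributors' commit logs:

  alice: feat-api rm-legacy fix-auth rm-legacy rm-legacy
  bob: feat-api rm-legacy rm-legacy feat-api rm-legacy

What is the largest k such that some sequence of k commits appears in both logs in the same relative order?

Taking feat-api at alice[1]=bob[1], then rm-legacy at alice[2]=bob[2], then rm-legacy at alice[4]=bob[3], then rm-legacy at alice[5]=bob[5] gives a common subsequence of length 4, and the DP table's final entry dp[5][5] is also 4, so no common subsequence is longer.

4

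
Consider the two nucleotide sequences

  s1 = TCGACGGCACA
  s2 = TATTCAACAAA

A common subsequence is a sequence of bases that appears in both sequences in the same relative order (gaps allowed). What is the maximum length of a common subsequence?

Taking T (s1 #1, s2 #4), then C (s1 #2, s2 #5), then A (s1 #4, s2 #7), then C (s1 #5, s2 #8), then A (s1 #9, s2 #10), then A (s1 #11, s2 #11) gives a common subsequence of length 6. Since dp[11][11] = 6, nothing longer is possible.

6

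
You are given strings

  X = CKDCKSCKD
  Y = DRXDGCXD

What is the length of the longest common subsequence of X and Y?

3

Taking D [3,4], C [4,6], D [9,8] gives a common subsequence of length 3. The LCS DP gives dp[9][8] = 3, so this is optimal.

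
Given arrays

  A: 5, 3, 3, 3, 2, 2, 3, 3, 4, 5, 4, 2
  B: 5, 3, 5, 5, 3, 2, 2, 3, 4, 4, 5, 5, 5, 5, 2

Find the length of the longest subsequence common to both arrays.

9

Taking 5 (A #1, B #1), then 3 (A #2, B #2), then 3 (A #4, B #5), then 2 (A #5, B #6), then 2 (A #6, B #7), then 3 (A #7, B #8), then 4 (A #9, B #10), then 5 (A #10, B #14), then 2 (A #12, B #15) gives a common subsequence of length 9. The LCS DP gives dp[12][15] = 9, so this is optimal.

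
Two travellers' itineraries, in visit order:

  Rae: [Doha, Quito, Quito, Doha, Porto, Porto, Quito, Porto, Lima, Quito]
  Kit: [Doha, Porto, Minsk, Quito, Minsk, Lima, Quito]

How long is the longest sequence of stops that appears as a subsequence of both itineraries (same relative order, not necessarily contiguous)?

5

Match Doha (Rae #4, Kit #1), Porto (Rae #5, Kit #2), Quito (Rae #7, Kit #4), Lima (Rae #9, Kit #6), Quito (Rae #10, Kit #7) — 5 stops in the same relative order in both. Since dp[10][7] = 5, nothing longer is possible.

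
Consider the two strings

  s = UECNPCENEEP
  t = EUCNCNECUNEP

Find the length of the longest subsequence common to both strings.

Let dp[i][j] be the LCS length of the first i characters of s and the first j characters of t. dp[i][j] = dp[i-1][j-1]+1 when the i-th and j-th characters match, else max(dp[i-1][j], dp[i][j-1]).
    ·  E  U  C  N  C  N  E  C  U  N  E  P
 ·  0  0  0  0  0  0  0  0  0  0  0  0  0
 U  0  0  1  1  1  1  1  1  1  1  1  1  1
 E  0  1  1  1  1  1  1  2  2  2  2  2  2
 C  0  1  1  2  2  2  2  2  3  3  3  3  3
 N  0  1  1  2  3  3  3  3  3  3  4  4  4
 P  0  1  1  2  3  3  3  3  3  3  4  4  5
 C  0  1  1  2  3  4  4  4  4  4  4  4  5
 E  0  1  1  2  3  4  4  5  5  5  5  5  5
 N  0  1  1  2  3  4  5  5  5  5  6  6  6
 E  0  1  1  2  3  4  5  6  6  6  6  7  7
 E  0  1  1  2  3  4  5  6  6  6  6  7  7
 P  0  1  1  2  3  4  5  6  6  6  6  7  8
dp[11][12] = 8. One LCS (by backtracking along matches): UCNCENEP.

8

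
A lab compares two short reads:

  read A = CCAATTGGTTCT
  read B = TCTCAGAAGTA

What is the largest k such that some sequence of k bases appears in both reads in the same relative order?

6

Let dp[i][j] be the LCS length of the first i bases of read A and the first j bases of read B. dp[i][j] = dp[i-1][j-1]+1 when the i-th and j-th bases match, else max(dp[i-1][j], dp[i][j-1]).
    ·  T  C  T  C  A  G  A  A  G  T  A
 ·  0  0  0  0  0  0  0  0  0  0  0  0
 C  0  0  1  1  1  1  1  1  1  1  1  1
 C  0  0  1  1  2  2  2  2  2  2  2  2
 A  0  0  1  1  2  3  3  3  3  3  3  3
 A  0  0  1  1  2  3  3  4  4  4  4  4
 T  0  1  1  2  2  3  3  4  4  4  5  5
 T  0  1  1  2  2  3  3  4  4  4  5  5
 G  0  1  1  2  2  3  4  4  4  5  5  5
 G  0  1  1  2  2  3  4  4  4  5  5  5
 T  0  1  1  2  2  3  4  4  4  5  6  6
 T  0  1  1  2  2  3  4  4  4  5  6  6
 C  0  1  2  2  3  3  4  4  4  5  6  6
 T  0  1  2  3  3  3  4  4  4  5  6  6
dp[12][11] = 6. One LCS (by backtracking along matches): CCAAGT.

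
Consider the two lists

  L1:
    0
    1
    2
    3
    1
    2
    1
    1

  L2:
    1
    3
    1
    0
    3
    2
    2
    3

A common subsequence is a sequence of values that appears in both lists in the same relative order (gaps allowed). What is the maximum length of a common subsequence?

4

Match 1 (L1 #2, L2 #1), then 3 (L1 #4, L2 #2), then 1 (L1 #5, L2 #3), then 2 (L1 #6, L2 #7) — 4 values in the same relative order in both, and the DP table's final entry dp[8][8] is also 4, so no common subsequence is longer.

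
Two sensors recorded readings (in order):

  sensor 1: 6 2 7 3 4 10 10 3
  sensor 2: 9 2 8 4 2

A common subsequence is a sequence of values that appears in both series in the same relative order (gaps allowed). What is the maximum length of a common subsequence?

2

Let dp[i][j] be the LCS length of the first i values of sensor 1 and the first j values of sensor 2. dp[i][j] = dp[i-1][j-1]+1 when the i-th and j-th values match, else max(dp[i-1][j], dp[i][j-1]).
    ·  9  2  8  4  2
 ·  0  0  0  0  0  0
 6  0  0  0  0  0  0
 2  0  0  1  1  1  1
 7  0  0  1  1  1  1
 3  0  0  1  1  1  1
 4  0  0  1  1  2  2
10  0  0  1  1  2  2
10  0  0  1  1  2  2
 3  0  0  1  1  2  2
dp[8][5] = 2. One LCS (by backtracking along matches): 2, 4.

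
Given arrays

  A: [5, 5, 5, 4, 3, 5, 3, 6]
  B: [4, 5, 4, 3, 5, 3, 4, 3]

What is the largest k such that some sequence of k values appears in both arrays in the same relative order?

One common subsequence of length 5: 5 at A[3]=B[2], 4 at A[4]=B[3], 3 at A[5]=B[4], 5 at A[6]=B[5], 3 at A[7]=B[8]. dp[8][8] = 5 confirms this is the maximum.

5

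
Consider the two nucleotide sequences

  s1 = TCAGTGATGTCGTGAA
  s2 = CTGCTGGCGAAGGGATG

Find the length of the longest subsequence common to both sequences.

Match T (s1 #1, s2 #2) → C (s1 #2, s2 #4) → G (s1 #4, s2 #7) → G (s1 #6, s2 #9) → A (s1 #7, s2 #11) → G (s1 #9, s2 #13) → G (s1 #12, s2 #14) → T (s1 #13, s2 #16) → G (s1 #14, s2 #17) — 9 bases in the same relative order in both. The LCS DP gives dp[16][17] = 9, so this is optimal.

9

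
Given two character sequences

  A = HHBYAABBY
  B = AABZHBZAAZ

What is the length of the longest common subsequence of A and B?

4

Taking H [2,5], then B [3,6], then A [5,8], then A [6,9] gives a common subsequence of length 4, and the DP table's final entry dp[9][10] is also 4, so no common subsequence is longer.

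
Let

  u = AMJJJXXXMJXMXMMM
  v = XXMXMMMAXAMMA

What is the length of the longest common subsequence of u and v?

8

One common subsequence of length 8: X (u #6, v #1), X (u #7, v #2), X (u #8, v #4), M (u #9, v #6), M (u #12, v #7), X (u #13, v #9), M (u #14, v #11), M (u #15, v #12), and the DP table's final entry dp[16][13] is also 8, so no common subsequence is longer.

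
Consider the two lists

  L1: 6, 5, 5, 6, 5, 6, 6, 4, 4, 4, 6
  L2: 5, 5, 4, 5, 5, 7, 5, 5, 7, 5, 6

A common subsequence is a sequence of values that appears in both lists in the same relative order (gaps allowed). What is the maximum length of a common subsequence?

Let dp[i][j] be the LCS length of the first i values of L1 and the first j values of L2. dp[i][j] = dp[i-1][j-1]+1 when the i-th and j-th values match, else max(dp[i-1][j], dp[i][j-1]).
    ·  5  5  4  5  5  7  5  5  7  5  6
 ·  0  0  0  0  0  0  0  0  0  0  0  0
 6  0  0  0  0  0  0  0  0  0  0  0  1
 5  0  1  1  1  1  1  1  1  1  1  1  1
 5  0  1  2  2  2  2  2  2  2  2  2  2
 6  0  1  2  2  2  2  2  2  2  2  2  3
 5  0  1  2  2  3  3  3  3  3  3  3  3
 6  0  1  2  2  3  3  3  3  3  3  3  4
 6  0  1  2  2  3  3  3  3  3  3  3  4
 4  0  1  2  3  3  3  3  3  3  3  3  4
 4  0  1  2  3  3  3  3  3  3  3  3  4
 4  0  1  2  3  3  3  3  3  3  3  3  4
 6  0  1  2  3  3  3  3  3  3  3  3  4
dp[11][11] = 4. One LCS (by backtracking along matches): 5, 5, 5, 6.

4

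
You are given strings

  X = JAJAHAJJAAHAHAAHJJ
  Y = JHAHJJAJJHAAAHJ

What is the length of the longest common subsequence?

One common subsequence of length 12: J [1,1]; then A [2,3]; then J [3,6]; then A [6,7]; then J [7,8]; then J [8,9]; then H [11,10]; then A [12,11]; then A [14,12]; then A [15,13]; then H [16,14]; then J [18,15], and the DP table's final entry dp[18][15] is also 12, so no common subsequence is longer.

12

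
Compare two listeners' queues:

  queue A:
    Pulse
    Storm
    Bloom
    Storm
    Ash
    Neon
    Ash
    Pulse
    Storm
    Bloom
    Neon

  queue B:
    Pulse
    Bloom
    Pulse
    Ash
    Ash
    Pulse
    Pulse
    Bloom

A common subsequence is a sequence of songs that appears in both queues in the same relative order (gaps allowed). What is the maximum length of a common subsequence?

One common subsequence of length 6: Pulse (queue A #1, queue B #1) → Bloom (queue A #3, queue B #2) → Ash (queue A #5, queue B #4) → Ash (queue A #7, queue B #5) → Pulse (queue A #8, queue B #7) → Bloom (queue A #10, queue B #8), and the DP table's final entry dp[11][8] is also 6, so no common subsequence is longer.

6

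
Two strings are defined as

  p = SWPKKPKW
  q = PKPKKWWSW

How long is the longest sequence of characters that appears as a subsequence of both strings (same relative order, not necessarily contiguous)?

Taking P at p[3]=q[1] → K at p[4]=q[2] → K at p[5]=q[4] → K at p[7]=q[5] → W at p[8]=q[9] gives a common subsequence of length 5. The LCS DP gives dp[8][9] = 5, so this is optimal.

5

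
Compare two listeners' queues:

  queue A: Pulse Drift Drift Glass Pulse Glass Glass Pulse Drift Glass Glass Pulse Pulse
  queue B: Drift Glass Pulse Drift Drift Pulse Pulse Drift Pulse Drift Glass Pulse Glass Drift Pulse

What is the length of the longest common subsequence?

9

Match Pulse (queue A #1, queue B #3) → Drift (queue A #2, queue B #4) → Drift (queue A #3, queue B #5) → Pulse (queue A #5, queue B #7) → Pulse (queue A #8, queue B #9) → Drift (queue A #9, queue B #10) → Glass (queue A #10, queue B #11) → Glass (queue A #11, queue B #13) → Pulse (queue A #13, queue B #15) — 9 songs in the same relative order in both. The LCS DP gives dp[13][15] = 9, so this is optimal.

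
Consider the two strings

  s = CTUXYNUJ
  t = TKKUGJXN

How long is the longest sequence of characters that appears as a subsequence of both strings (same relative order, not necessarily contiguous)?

Match T at s[2]=t[1] → U at s[3]=t[4] → X at s[4]=t[7] → N at s[6]=t[8] — 4 characters in the same relative order in both. Since dp[8][8] = 4, nothing longer is possible.

4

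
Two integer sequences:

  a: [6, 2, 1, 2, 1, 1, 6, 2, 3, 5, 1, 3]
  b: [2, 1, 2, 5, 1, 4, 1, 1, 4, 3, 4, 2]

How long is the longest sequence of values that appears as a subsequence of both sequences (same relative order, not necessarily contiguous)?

Let dp[i][j] be the LCS length of the first i values of a and the first j values of b. dp[i][j] = dp[i-1][j-1]+1 when the i-th and j-th values match, else max(dp[i-1][j], dp[i][j-1]).
    ·  2  1  2  5  1  4  1  1  4  3  4  2
 ·  0  0  0  0  0  0  0  0  0  0  0  0  0
 6  0  0  0  0  0  0  0  0  0  0  0  0  0
 2  0  1  1  1  1  1  1  1  1  1  1  1  1
 1  0  1  2  2  2  2  2  2  2  2  2  2  2
 2  0  1  2  3  3  3  3  3  3  3  3  3  3
 1  0  1  2  3  3  4  4  4  4  4  4  4  4
 1  0  1  2  3  3  4  4  5  5  5  5  5  5
 6  0  1  2  3  3  4  4  5  5  5  5  5  5
 2  0  1  2  3  3  4  4  5  5  5  5  5  6
 3  0  1  2  3  3  4  4  5  5  5  6  6  6
 5  0  1  2  3  4  4  4  5  5  5  6  6  6
 1  0  1  2  3  4  5  5  5  6  6  6  6  6
 3  0  1  2  3  4  5  5  5  6  6  7  7  7
dp[12][12] = 7. One LCS (by backtracking along matches): 2, 1, 2, 1, 1, 1, 3.

7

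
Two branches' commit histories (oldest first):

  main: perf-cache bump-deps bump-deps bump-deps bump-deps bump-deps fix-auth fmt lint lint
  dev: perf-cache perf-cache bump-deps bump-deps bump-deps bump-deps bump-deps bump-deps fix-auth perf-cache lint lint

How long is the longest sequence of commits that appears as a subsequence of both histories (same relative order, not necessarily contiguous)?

9

Match perf-cache [1,2], then bump-deps [2,4], then bump-deps [3,5], then bump-deps [4,6], then bump-deps [5,7], then bump-deps [6,8], then fix-auth [7,9], then lint [9,11], then lint [10,12] — 9 commits in the same relative order in both. Since dp[10][12] = 9, nothing longer is possible.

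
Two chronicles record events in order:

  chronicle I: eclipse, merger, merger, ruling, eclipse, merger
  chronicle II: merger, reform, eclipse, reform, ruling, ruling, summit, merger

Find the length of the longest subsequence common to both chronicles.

One common subsequence of length 3: eclipse [1,3], ruling [4,6], merger [6,8]. dp[6][8] = 3 confirms this is the maximum.

3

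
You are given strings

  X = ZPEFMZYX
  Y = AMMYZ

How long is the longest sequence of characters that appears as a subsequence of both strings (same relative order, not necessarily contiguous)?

2

Let dp[i][j] be the LCS length of the first i characters of X and the first j characters of Y. dp[i][j] = dp[i-1][j-1]+1 when the i-th and j-th characters match, else max(dp[i-1][j], dp[i][j-1]).
    ·  A  M  M  Y  Z
 ·  0  0  0  0  0  0
 Z  0  0  0  0  0  1
 P  0  0  0  0  0  1
 E  0  0  0  0  0  1
 F  0  0  0  0  0  1
 M  0  0  1  1  1  1
 Z  0  0  1  1  1  2
 Y  0  0  1  1  2  2
 X  0  0  1  1  2  2
dp[8][5] = 2. One LCS (by backtracking along matches): MZ.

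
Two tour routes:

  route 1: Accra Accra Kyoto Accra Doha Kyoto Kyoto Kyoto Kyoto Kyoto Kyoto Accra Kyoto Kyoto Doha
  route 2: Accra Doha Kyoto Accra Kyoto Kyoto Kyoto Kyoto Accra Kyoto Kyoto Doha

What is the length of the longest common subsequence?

11

One common subsequence of length 11: Accra [1,1], Kyoto [3,3], Accra [4,4], Kyoto [8,5], Kyoto [9,6], Kyoto [10,7], Kyoto [11,8], Accra [12,9], Kyoto [13,10], Kyoto [14,11], Doha [15,12]. Since dp[15][12] = 11, nothing longer is possible.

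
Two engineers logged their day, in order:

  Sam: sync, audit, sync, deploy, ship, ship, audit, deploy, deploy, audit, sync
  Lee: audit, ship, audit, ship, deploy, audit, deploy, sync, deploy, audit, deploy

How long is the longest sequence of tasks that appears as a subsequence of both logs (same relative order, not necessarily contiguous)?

7

One common subsequence of length 7: audit at Sam[2]=Lee[1], then ship at Sam[5]=Lee[2], then ship at Sam[6]=Lee[4], then audit at Sam[7]=Lee[6], then deploy at Sam[8]=Lee[7], then deploy at Sam[9]=Lee[9], then audit at Sam[10]=Lee[10], and the DP table's final entry dp[11][11] is also 7, so no common subsequence is longer.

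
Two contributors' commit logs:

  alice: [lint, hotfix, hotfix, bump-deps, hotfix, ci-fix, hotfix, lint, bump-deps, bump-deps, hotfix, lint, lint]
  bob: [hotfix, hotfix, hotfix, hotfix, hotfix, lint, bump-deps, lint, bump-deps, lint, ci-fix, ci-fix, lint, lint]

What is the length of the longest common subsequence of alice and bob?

Pick hotfix (alice #2, bob #2); then hotfix (alice #3, bob #3); then hotfix (alice #5, bob #4); then hotfix (alice #7, bob #5); then lint (alice #8, bob #6); then bump-deps (alice #9, bob #7); then bump-deps (alice #10, bob #9); then lint (alice #12, bob #13); then lint (alice #13, bob #14); all 9 commits appear in both, in order. The LCS DP gives dp[13][14] = 9, so this is optimal.

9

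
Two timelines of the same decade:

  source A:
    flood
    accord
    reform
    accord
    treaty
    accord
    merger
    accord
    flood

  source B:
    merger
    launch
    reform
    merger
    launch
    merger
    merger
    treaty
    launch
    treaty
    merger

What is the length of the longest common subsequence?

3

Taking reform (source A #3, source B #3); then treaty (source A #5, source B #10); then merger (source A #7, source B #11) gives a common subsequence of length 3. The LCS DP gives dp[9][11] = 3, so this is optimal.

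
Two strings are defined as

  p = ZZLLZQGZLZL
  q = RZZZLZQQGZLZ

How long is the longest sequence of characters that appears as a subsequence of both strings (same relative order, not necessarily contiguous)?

Let dp[i][j] be the LCS length of the first i characters of p and the first j characters of q. dp[i][j] = dp[i-1][j-1]+1 when the i-th and j-th characters match, else max(dp[i-1][j], dp[i][j-1]).
    ·  R  Z  Z  Z  L  Z  Q  Q  G  Z  L  Z
 ·  0  0  0  0  0  0  0  0  0  0  0  0  0
 Z  0  0  1  1  1  1  1  1  1  1  1  1  1
 Z  0  0  1  2  2  2  2  2  2  2  2  2  2
 L  0  0  1  2  2  3  3  3  3  3  3  3  3
 L  0  0  1  2  2  3  3  3  3  3  3  4  4
 Z  0  0  1  2  3  3  4  4  4  4  4  4  5
 Q  0  0  1  2  3  3  4  5  5  5  5  5  5
 G  0  0  1  2  3  3  4  5  5  6  6  6  6
 Z  0  0  1  2  3  3  4  5  5  6  7  7  7
 L  0  0  1  2  3  4  4  5  5  6  7  8  8
 Z  0  0  1  2  3  4  5  5  5  6  7  8  9
 L  0  0  1  2  3  4  5  5  5  6  7  8  9
dp[11][12] = 9. One LCS (by backtracking along matches): ZZLZQGZLZ.

9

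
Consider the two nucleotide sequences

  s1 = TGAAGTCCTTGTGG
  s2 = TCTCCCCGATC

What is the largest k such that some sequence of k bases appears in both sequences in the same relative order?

One common subsequence of length 6: T [1,1], T [6,3], C [7,6], C [8,7], G [11,8], T [12,10]. Since dp[14][11] = 6, nothing longer is possible.

6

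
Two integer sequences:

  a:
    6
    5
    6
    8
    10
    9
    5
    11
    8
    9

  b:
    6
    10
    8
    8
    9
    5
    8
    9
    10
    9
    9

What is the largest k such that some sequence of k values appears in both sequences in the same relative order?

Let dp[i][j] be the LCS length of the first i values of a and the first j values of b. dp[i][j] = dp[i-1][j-1]+1 when the i-th and j-th values match, else max(dp[i-1][j], dp[i][j-1]).
    ·  6 10  8  8  9  5  8  9 10  9  9
 ·  0  0  0  0  0  0  0  0  0  0  0  0
 6  0  1  1  1  1  1  1  1  1  1  1  1
 5  0  1  1  1  1  1  2  2  2  2  2  2
 6  0  1  1  1  1  1  2  2  2  2  2  2
 8  0  1  1  2  2  2  2  3  3  3  3  3
10  0  1  2  2  2  2  2  3  3  4  4  4
 9  0  1  2  2  2  3  3  3  4  4  5  5
 5  0  1  2  2  2  3  4  4  4  4  5  5
11  0  1  2  2  2  3  4  4  4  4  5  5
 8  0  1  2  3  3  3  4  5  5  5  5  5
 9  0  1  2  3  3  4  4  5  6  6  6  6
dp[10][11] = 6. One LCS (by backtracking along matches): 6, 5, 8, 10, 9, 9.

6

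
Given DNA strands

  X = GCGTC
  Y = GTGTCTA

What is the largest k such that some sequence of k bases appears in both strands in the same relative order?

4

Let dp[i][j] be the LCS length of the first i bases of X and the first j bases of Y. dp[i][j] = dp[i-1][j-1]+1 when the i-th and j-th bases match, else max(dp[i-1][j], dp[i][j-1]).
    ·  G  T  G  T  C  T  A
 ·  0  0  0  0  0  0  0  0
 G  0  1  1  1  1  1  1  1
 C  0  1  1  1  1  2  2  2
 G  0  1  1  2  2  2  2  2
 T  0  1  2  2  3  3  3  3
 C  0  1  2  2  3  4  4  4
dp[5][7] = 4. One LCS (by backtracking along matches): GGTC.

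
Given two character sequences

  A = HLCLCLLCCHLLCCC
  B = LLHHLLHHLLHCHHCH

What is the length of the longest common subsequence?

Taking L at A[2]=B[1], then L at A[4]=B[2], then L at A[6]=B[5], then L at A[7]=B[6], then H at A[10]=B[8], then L at A[11]=B[9], then L at A[12]=B[10], then C at A[13]=B[12], then C at A[14]=B[15] gives a common subsequence of length 9, and the DP table's final entry dp[15][16] is also 9, so no common subsequence is longer.

9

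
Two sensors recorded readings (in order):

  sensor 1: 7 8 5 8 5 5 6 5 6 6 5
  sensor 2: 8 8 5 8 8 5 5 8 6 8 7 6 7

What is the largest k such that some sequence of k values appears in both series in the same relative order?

Taking 8 (sensor 1 #2, sensor 2 #2), 5 (sensor 1 #3, sensor 2 #3), 8 (sensor 1 #4, sensor 2 #5), 5 (sensor 1 #5, sensor 2 #6), 5 (sensor 1 #6, sensor 2 #7), 6 (sensor 1 #7, sensor 2 #9), 6 (sensor 1 #9, sensor 2 #12) gives a common subsequence of length 7. dp[11][13] = 7 confirms this is the maximum.

7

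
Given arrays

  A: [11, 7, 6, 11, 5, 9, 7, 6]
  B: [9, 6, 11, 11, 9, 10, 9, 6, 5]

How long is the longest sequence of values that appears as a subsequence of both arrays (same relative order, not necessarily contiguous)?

4

Match 11 at A[1]=B[3]; then 11 at A[4]=B[4]; then 9 at A[6]=B[7]; then 6 at A[8]=B[8] — 4 values in the same relative order in both. Since dp[8][9] = 4, nothing longer is possible.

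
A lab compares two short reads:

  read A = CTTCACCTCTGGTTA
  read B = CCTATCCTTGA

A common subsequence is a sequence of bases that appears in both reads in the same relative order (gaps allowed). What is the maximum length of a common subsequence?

9

Taking C at read A[1]=read B[2] → T at read A[2]=read B[3] → T at read A[3]=read B[5] → C at read A[6]=read B[6] → C at read A[7]=read B[7] → T at read A[8]=read B[8] → T at read A[10]=read B[9] → G at read A[12]=read B[10] → A at read A[15]=read B[11] gives a common subsequence of length 9. The LCS DP gives dp[15][11] = 9, so this is optimal.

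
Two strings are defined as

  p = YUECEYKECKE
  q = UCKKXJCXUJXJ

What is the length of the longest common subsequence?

Let dp[i][j] be the LCS length of the first i characters of p and the first j characters of q. dp[i][j] = dp[i-1][j-1]+1 when the i-th and j-th characters match, else max(dp[i-1][j], dp[i][j-1]).
    ·  U  C  K  K  X  J  C  X  U  J  X  J
 ·  0  0  0  0  0  0  0  0  0  0  0  0  0
 Y  0  0  0  0  0  0  0  0  0  0  0  0  0
 U  0  1  1  1  1  1  1  1  1  1  1  1  1
 E  0  1  1  1  1  1  1  1  1  1  1  1  1
 C  0  1  2  2  2  2  2  2  2  2  2  2  2
 E  0  1  2  2  2  2  2  2  2  2  2  2  2
 Y  0  1  2  2  2  2  2  2  2  2  2  2  2
 K  0  1  2  3  3  3  3  3  3  3  3  3  3
 E  0  1  2  3  3  3  3  3  3  3  3  3  3
 C  0  1  2  3  3  3  3  4  4  4  4  4  4
 K  0  1  2  3  4  4  4  4  4  4  4  4  4
 E  0  1  2  3  4  4  4  4  4  4  4  4  4
dp[11][12] = 4. One LCS (by backtracking along matches): UCKC.

4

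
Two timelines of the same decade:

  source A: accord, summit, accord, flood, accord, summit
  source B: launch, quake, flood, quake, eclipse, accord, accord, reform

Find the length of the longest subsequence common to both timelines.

2

Match accord (source A #1, source B #6), then accord (source A #3, source B #7) — 2 events in the same relative order in both. dp[6][8] = 2 confirms this is the maximum.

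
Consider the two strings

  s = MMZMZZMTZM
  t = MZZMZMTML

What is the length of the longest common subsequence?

Let dp[i][j] be the LCS length of the first i characters of s and the first j characters of t. dp[i][j] = dp[i-1][j-1]+1 when the i-th and j-th characters match, else max(dp[i-1][j], dp[i][j-1]).
    ·  M  Z  Z  M  Z  M  T  M  L
 ·  0  0  0  0  0  0  0  0  0  0
 M  0  1  1  1  1  1  1  1  1  1
 M  0  1  1  1  2  2  2  2  2  2
 Z  0  1  2  2  2  3  3  3  3  3
 M  0  1  2  2  3  3  4  4  4  4
 Z  0  1  2  3  3  4  4  4  4  4
 Z  0  1  2  3  3  4  4  4  4  4
 M  0  1  2  3  4  4  5  5  5  5
 T  0  1  2  3  4  4  5  6  6  6
 Z  0  1  2  3  4  5  5  6  6  6
 M  0  1  2  3  4  5  6  6  7  7
dp[10][9] = 7. One LCS (by backtracking along matches): MZMZMTM.

7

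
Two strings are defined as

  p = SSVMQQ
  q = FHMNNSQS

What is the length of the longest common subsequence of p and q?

2

One common subsequence of length 2: S (p #1, q #6); then S (p #2, q #8). dp[6][8] = 2 confirms this is the maximum.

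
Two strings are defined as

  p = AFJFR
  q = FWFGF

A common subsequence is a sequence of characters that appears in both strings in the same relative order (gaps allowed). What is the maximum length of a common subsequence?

2

Taking F (p #2, q #3), then F (p #4, q #5) gives a common subsequence of length 2. Since dp[5][5] = 2, nothing longer is possible.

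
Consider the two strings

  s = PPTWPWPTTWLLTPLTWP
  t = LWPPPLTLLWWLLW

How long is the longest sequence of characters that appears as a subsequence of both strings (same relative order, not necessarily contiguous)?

Taking P (s #1, t #4), then P (s #2, t #5), then T (s #3, t #7), then W (s #6, t #10), then W (s #10, t #11), then L (s #12, t #12), then L (s #15, t #13), then W (s #17, t #14) gives a common subsequence of length 8. The LCS DP gives dp[18][14] = 8, so this is optimal.

8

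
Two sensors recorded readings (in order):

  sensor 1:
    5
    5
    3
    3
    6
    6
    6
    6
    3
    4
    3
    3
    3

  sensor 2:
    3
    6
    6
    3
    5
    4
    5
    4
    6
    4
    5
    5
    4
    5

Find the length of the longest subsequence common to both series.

Match 3 at sensor 1[4]=sensor 2[1], then 6 at sensor 1[5]=sensor 2[2], then 6 at sensor 1[6]=sensor 2[3], then 6 at sensor 1[7]=sensor 2[9], then 4 at sensor 1[10]=sensor 2[13] — 5 values in the same relative order in both. The LCS DP gives dp[13][14] = 5, so this is optimal.

5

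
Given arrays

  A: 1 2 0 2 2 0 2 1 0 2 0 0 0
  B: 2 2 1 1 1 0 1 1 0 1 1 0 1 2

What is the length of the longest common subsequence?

6

Pick 1 at A[1]=B[5]; then 0 at A[3]=B[6]; then 0 at A[6]=B[9]; then 1 at A[8]=B[11]; then 0 at A[9]=B[12]; then 2 at A[10]=B[14]; all 6 values appear in both, in order. Since dp[13][14] = 6, nothing longer is possible.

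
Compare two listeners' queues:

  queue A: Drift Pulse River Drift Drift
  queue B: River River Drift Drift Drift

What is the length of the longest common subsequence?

3

Match Drift [1,3] → Drift [4,4] → Drift [5,5] — 3 songs in the same relative order in both. dp[5][5] = 3 confirms this is the maximum.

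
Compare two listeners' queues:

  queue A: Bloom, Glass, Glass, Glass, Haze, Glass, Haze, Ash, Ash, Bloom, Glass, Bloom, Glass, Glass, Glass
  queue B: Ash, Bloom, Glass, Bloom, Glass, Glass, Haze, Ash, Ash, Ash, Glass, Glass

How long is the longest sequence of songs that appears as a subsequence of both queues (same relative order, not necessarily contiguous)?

9

Match Bloom [1,2], then Glass [2,3], then Glass [3,5], then Glass [4,6], then Haze [5,7], then Ash [8,9], then Ash [9,10], then Glass [14,11], then Glass [15,12] — 9 songs in the same relative order in both. The LCS DP gives dp[15][12] = 9, so this is optimal.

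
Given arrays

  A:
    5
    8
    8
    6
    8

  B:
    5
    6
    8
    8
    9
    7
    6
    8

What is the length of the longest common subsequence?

Taking 5 at A[1]=B[1]; then 8 at A[2]=B[3]; then 8 at A[3]=B[4]; then 6 at A[4]=B[7]; then 8 at A[5]=B[8] gives a common subsequence of length 5. Since dp[5][8] = 5, nothing longer is possible.

5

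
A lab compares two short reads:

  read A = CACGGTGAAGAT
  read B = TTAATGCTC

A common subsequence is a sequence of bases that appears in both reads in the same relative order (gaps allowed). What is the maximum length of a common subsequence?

Let dp[i][j] be the LCS length of the first i bases of read A and the first j bases of read B. dp[i][j] = dp[i-1][j-1]+1 when the i-th and j-th bases match, else max(dp[i-1][j], dp[i][j-1]).
    ·  T  T  A  A  T  G  C  T  C
 ·  0  0  0  0  0  0  0  0  0  0
 C  0  0  0  0  0  0  0  1  1  1
 A  0  0  0  1  1  1  1  1  1  1
 C  0  0  0  1  1  1  1  2  2  2
 G  0  0  0  1  1  1  2  2  2  2
 G  0  0  0  1  1  1  2  2  2  2
 T  0  1  1  1  1  2  2  2  3  3
 G  0  1  1  1  1  2  3  3  3  3
 A  0  1  1  2  2  2  3  3  3  3
 A  0  1  1  2  3  3  3  3  3  3
 G  0  1  1  2  3  3  4  4  4  4
 A  0  1  1  2  3  3  4  4  4  4
 T  0  1  2  2  3  4  4  4  5  5
dp[12][9] = 5. One LCS (by backtracking along matches): TAAGT.

5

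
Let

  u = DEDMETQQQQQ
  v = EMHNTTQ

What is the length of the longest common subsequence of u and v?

4

One common subsequence of length 4: E (u #2, v #1); then M (u #4, v #2); then T (u #6, v #6); then Q (u #11, v #7). dp[11][7] = 4 confirms this is the maximum.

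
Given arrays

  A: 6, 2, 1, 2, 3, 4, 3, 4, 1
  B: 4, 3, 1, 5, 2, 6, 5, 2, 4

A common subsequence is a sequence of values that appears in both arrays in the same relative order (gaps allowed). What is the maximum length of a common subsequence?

One common subsequence of length 3: 6 [1,6] → 2 [4,8] → 4 [8,9]. dp[9][9] = 3 confirms this is the maximum.

3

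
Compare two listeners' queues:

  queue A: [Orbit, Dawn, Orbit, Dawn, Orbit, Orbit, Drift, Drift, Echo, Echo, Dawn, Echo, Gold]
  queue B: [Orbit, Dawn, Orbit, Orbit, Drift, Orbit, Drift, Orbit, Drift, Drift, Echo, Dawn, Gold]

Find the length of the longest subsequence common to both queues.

10

One common subsequence of length 10: Orbit (queue A #1, queue B #1), Dawn (queue A #2, queue B #2), Orbit (queue A #3, queue B #4), Orbit (queue A #5, queue B #6), Orbit (queue A #6, queue B #8), Drift (queue A #7, queue B #9), Drift (queue A #8, queue B #10), Echo (queue A #10, queue B #11), Dawn (queue A #11, queue B #12), Gold (queue A #13, queue B #13). dp[13][13] = 10 confirms this is the maximum.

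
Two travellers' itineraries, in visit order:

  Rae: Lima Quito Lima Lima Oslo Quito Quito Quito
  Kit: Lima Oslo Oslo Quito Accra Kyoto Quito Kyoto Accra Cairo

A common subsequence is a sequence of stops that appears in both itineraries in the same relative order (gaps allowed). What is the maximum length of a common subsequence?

One common subsequence of length 4: Lima [1,1]; then Oslo [5,3]; then Quito [6,4]; then Quito [7,7]. The LCS DP gives dp[8][10] = 4, so this is optimal.

4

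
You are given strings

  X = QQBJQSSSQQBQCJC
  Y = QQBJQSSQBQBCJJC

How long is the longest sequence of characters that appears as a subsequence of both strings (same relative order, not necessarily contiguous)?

Pick Q [1,1], Q [2,2], B [3,3], J [4,4], Q [5,5], S [7,6], S [8,7], Q [9,8], Q [10,10], B [11,11], C [13,12], J [14,14], C [15,15]; all 13 characters appear in both, in order. The LCS DP gives dp[15][15] = 13, so this is optimal.

13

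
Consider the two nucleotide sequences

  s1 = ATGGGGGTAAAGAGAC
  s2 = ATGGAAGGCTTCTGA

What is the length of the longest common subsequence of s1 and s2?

Pick A (s1 #1, s2 #1) → T (s1 #2, s2 #2) → G (s1 #3, s2 #3) → G (s1 #4, s2 #4) → G (s1 #5, s2 #7) → G (s1 #6, s2 #8) → T (s1 #8, s2 #13) → G (s1 #14, s2 #14) → A (s1 #15, s2 #15); all 9 bases appear in both, in order. Since dp[16][15] = 9, nothing longer is possible.

9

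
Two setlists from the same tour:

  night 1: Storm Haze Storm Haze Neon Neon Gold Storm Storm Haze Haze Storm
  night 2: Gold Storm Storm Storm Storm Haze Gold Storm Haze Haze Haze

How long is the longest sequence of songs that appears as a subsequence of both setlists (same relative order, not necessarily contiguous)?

Match Storm [1,4], then Storm [3,5], then Haze [4,6], then Gold [7,7], then Storm [8,8], then Haze [10,10], then Haze [11,11] — 7 songs in the same relative order in both, and the DP table's final entry dp[12][11] is also 7, so no common subsequence is longer.

7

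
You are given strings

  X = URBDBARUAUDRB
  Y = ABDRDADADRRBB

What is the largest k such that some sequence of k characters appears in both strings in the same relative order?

Pick R (X #2, Y #4), D (X #4, Y #5), A (X #6, Y #6), A (X #9, Y #8), D (X #11, Y #9), R (X #12, Y #11), B (X #13, Y #13); all 7 characters appear in both, in order, and the DP table's final entry dp[13][13] is also 7, so no common subsequence is longer.

7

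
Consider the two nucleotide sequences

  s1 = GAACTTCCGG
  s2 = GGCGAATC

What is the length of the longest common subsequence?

5

Pick G [1,4], then A [2,5], then A [3,6], then T [6,7], then C [8,8]; all 5 bases appear in both, in order. The LCS DP gives dp[10][8] = 5, so this is optimal.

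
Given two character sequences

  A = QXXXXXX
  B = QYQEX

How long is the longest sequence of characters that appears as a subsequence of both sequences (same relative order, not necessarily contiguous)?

Match Q (A #1, B #3), then X (A #7, B #5) — 2 characters in the same relative order in both. dp[7][5] = 2 confirms this is the maximum.

2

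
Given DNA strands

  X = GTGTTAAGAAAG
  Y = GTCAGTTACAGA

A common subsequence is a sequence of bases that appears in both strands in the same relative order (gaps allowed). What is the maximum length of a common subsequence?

Match G [1,1], T [2,2], G [3,5], T [4,6], T [5,7], A [6,8], A [7,10], G [8,11], A [11,12] — 9 bases in the same relative order in both. Since dp[12][12] = 9, nothing longer is possible.

9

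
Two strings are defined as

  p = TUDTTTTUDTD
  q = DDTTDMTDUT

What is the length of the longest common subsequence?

6

Taking D [3,2]; then T [4,3]; then T [5,4]; then T [6,7]; then U [8,9]; then T [10,10] gives a common subsequence of length 6. Since dp[11][10] = 6, nothing longer is possible.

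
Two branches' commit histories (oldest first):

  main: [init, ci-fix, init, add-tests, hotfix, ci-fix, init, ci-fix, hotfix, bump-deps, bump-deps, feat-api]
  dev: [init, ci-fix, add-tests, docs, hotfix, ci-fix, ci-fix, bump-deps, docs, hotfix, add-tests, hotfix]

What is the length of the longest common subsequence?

7

Pick init [1,1], ci-fix [2,2], add-tests [4,3], hotfix [5,5], ci-fix [6,6], ci-fix [8,7], hotfix [9,12]; all 7 commits appear in both, in order. Since dp[12][12] = 7, nothing longer is possible.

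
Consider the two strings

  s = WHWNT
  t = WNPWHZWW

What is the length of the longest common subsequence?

3

Let dp[i][j] be the LCS length of the first i characters of s and the first j characters of t. dp[i][j] = dp[i-1][j-1]+1 when the i-th and j-th characters match, else max(dp[i-1][j], dp[i][j-1]).
    ·  W  N  P  W  H  Z  W  W
 ·  0  0  0  0  0  0  0  0  0
 W  0  1  1  1  1  1  1  1  1
 H  0  1  1  1  1  2  2  2  2
 W  0  1  1  1  2  2  2  3  3
 N  0  1  2  2  2  2  2  3  3
 T  0  1  2  2  2  2  2  3  3
dp[5][8] = 3. One LCS (by backtracking along matches): WHW.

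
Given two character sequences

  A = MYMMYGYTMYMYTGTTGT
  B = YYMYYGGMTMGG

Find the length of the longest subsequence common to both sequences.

One common subsequence of length 8: M (A #1, B #3), then Y (A #2, B #4), then Y (A #5, B #5), then G (A #6, B #7), then T (A #8, B #9), then M (A #11, B #10), then G (A #14, B #11), then G (A #17, B #12). dp[18][12] = 8 confirms this is the maximum.

8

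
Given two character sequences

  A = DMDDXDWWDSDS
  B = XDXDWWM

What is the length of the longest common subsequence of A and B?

Let dp[i][j] be the LCS length of the first i characters of A and the first j characters of B. dp[i][j] = dp[i-1][j-1]+1 when the i-th and j-th characters match, else max(dp[i-1][j], dp[i][j-1]).
    ·  X  D  X  D  W  W  M
 ·  0  0  0  0  0  0  0  0
 D  0  0  1  1  1  1  1  1
 M  0  0  1  1  1  1  1  2
 D  0  0  1  1  2  2  2  2
 D  0  0  1  1  2  2  2  2
 X  0  1  1  2  2  2  2  2
 D  0  1  2  2  3  3  3  3
 W  0  1  2  2  3  4  4  4
 W  0  1  2  2  3  4  5  5
 D  0  1  2  2  3  4  5  5
 S  0  1  2  2  3  4  5  5
 D  0  1  2  2  3  4  5  5
 S  0  1  2  2  3  4  5  5
dp[12][7] = 5. One LCS (by backtracking along matches): DXDWW.

5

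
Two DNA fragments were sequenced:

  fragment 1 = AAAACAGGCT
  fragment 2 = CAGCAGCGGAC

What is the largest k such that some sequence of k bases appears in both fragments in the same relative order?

6

One common subsequence of length 6: A [1,2], A [2,5], C [5,7], G [7,8], G [8,9], C [9,11]. The LCS DP gives dp[10][11] = 6, so this is optimal.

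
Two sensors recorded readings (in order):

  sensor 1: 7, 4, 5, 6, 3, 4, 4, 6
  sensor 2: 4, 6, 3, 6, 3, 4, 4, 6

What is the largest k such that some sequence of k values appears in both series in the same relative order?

6

Let dp[i][j] be the LCS length of the first i values of sensor 1 and the first j values of sensor 2. dp[i][j] = dp[i-1][j-1]+1 when the i-th and j-th values match, else max(dp[i-1][j], dp[i][j-1]).
    ·  4  6  3  6  3  4  4  6
 ·  0  0  0  0  0  0  0  0  0
 7  0  0  0  0  0  0  0  0  0
 4  0  1  1  1  1  1  1  1  1
 5  0  1  1  1  1  1  1  1  1
 6  0  1  2  2  2  2  2  2  2
 3  0  1  2  3  3  3  3  3  3
 4  0  1  2  3  3  3  4  4  4
 4  0  1  2  3  3  3  4  5  5
 6  0  1  2  3  4  4  4  5  6
dp[8][8] = 6. One LCS (by backtracking along matches): 4, 6, 3, 4, 4, 6.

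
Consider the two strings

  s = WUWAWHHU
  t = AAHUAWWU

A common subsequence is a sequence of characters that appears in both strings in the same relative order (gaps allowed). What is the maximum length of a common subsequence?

4

Pick U [2,4] → W [3,6] → W [5,7] → U [8,8]; all 4 characters appear in both, in order. dp[8][8] = 4 confirms this is the maximum.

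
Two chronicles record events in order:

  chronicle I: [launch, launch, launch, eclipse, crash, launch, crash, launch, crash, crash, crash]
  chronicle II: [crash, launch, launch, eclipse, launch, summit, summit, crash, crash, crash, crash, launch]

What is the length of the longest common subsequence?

Taking launch (chronicle I #2, chronicle II #2); then launch (chronicle I #3, chronicle II #3); then eclipse (chronicle I #4, chronicle II #4); then launch (chronicle I #6, chronicle II #5); then crash (chronicle I #7, chronicle II #8); then crash (chronicle I #9, chronicle II #9); then crash (chronicle I #10, chronicle II #10); then crash (chronicle I #11, chronicle II #11) gives a common subsequence of length 8. dp[11][12] = 8 confirms this is the maximum.

8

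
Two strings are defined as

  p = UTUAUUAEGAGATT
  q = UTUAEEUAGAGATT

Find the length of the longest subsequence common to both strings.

Match U at p[1]=q[1]; then T at p[2]=q[2]; then U at p[3]=q[3]; then A at p[4]=q[4]; then U at p[6]=q[7]; then A at p[7]=q[8]; then G at p[9]=q[9]; then A at p[10]=q[10]; then G at p[11]=q[11]; then A at p[12]=q[12]; then T at p[13]=q[13]; then T at p[14]=q[14] — 12 characters in the same relative order in both. Since dp[14][14] = 12, nothing longer is possible.

12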